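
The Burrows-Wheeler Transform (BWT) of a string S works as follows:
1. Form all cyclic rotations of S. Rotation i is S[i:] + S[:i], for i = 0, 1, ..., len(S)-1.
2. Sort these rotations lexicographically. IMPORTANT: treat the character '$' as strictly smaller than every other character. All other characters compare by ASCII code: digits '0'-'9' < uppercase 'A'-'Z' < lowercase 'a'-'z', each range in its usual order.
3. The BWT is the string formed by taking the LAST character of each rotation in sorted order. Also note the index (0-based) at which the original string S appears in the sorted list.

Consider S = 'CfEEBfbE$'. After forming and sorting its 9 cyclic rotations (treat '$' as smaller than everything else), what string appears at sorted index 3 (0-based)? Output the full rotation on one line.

Answer: E$CfEEBfb

Derivation:
All 9 rotations (rotation i = S[i:]+S[:i]):
  rot[0] = CfEEBfbE$
  rot[1] = fEEBfbE$C
  rot[2] = EEBfbE$Cf
  rot[3] = EBfbE$CfE
  rot[4] = BfbE$CfEE
  rot[5] = fbE$CfEEB
  rot[6] = bE$CfEEBf
  rot[7] = E$CfEEBfb
  rot[8] = $CfEEBfbE
Sorted (with $ < everything):
  sorted[0] = $CfEEBfbE
  sorted[1] = BfbE$CfEE
  sorted[2] = CfEEBfbE$
  sorted[3] = E$CfEEBfb
  sorted[4] = EBfbE$CfE
  sorted[5] = EEBfbE$Cf
  sorted[6] = bE$CfEEBf
  sorted[7] = fEEBfbE$C
  sorted[8] = fbE$CfEEB
sorted[3] = E$CfEEBfb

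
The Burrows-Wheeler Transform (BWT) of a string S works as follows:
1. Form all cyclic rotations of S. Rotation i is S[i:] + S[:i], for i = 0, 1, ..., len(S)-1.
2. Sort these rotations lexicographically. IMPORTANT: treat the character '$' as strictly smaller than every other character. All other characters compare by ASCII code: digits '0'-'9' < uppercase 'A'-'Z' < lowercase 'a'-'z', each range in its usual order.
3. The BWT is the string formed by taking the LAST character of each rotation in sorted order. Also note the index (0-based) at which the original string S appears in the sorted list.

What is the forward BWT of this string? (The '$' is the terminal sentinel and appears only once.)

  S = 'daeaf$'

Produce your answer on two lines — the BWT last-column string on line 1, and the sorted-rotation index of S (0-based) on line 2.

Answer: fde$aa
3

Derivation:
All 6 rotations (rotation i = S[i:]+S[:i]):
  rot[0] = daeaf$
  rot[1] = aeaf$d
  rot[2] = eaf$da
  rot[3] = af$dae
  rot[4] = f$daea
  rot[5] = $daeaf
Sorted (with $ < everything):
  sorted[0] = $daeaf  (last char: 'f')
  sorted[1] = aeaf$d  (last char: 'd')
  sorted[2] = af$dae  (last char: 'e')
  sorted[3] = daeaf$  (last char: '$')
  sorted[4] = eaf$da  (last char: 'a')
  sorted[5] = f$daea  (last char: 'a')
Last column: fde$aa
Original string S is at sorted index 3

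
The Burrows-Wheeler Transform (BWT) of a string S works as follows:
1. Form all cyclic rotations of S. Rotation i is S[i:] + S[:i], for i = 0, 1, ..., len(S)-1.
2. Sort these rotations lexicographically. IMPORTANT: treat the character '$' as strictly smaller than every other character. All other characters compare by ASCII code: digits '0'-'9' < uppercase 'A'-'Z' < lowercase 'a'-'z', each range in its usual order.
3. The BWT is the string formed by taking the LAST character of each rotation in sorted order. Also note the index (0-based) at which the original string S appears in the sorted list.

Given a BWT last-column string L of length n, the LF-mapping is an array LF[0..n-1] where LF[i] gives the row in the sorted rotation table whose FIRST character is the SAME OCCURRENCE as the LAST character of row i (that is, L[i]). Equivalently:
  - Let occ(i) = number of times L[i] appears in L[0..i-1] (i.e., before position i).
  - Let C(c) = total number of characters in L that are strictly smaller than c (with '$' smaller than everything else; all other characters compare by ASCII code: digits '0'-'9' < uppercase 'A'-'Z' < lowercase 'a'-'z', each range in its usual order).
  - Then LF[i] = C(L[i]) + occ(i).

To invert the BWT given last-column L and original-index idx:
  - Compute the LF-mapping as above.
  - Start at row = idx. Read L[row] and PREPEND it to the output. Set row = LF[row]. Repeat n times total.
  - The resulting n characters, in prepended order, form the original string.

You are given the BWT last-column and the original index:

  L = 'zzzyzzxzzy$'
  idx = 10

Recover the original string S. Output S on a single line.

Answer: zzzxzyyzzz$

Derivation:
LF mapping: 4 5 6 2 7 8 1 9 10 3 0
Walk LF starting at row 10, prepending L[row]:
  step 1: row=10, L[10]='$', prepend. Next row=LF[10]=0
  step 2: row=0, L[0]='z', prepend. Next row=LF[0]=4
  step 3: row=4, L[4]='z', prepend. Next row=LF[4]=7
  step 4: row=7, L[7]='z', prepend. Next row=LF[7]=9
  step 5: row=9, L[9]='y', prepend. Next row=LF[9]=3
  step 6: row=3, L[3]='y', prepend. Next row=LF[3]=2
  step 7: row=2, L[2]='z', prepend. Next row=LF[2]=6
  step 8: row=6, L[6]='x', prepend. Next row=LF[6]=1
  step 9: row=1, L[1]='z', prepend. Next row=LF[1]=5
  step 10: row=5, L[5]='z', prepend. Next row=LF[5]=8
  step 11: row=8, L[8]='z', prepend. Next row=LF[8]=10
Reversed output: zzzxzyyzzz$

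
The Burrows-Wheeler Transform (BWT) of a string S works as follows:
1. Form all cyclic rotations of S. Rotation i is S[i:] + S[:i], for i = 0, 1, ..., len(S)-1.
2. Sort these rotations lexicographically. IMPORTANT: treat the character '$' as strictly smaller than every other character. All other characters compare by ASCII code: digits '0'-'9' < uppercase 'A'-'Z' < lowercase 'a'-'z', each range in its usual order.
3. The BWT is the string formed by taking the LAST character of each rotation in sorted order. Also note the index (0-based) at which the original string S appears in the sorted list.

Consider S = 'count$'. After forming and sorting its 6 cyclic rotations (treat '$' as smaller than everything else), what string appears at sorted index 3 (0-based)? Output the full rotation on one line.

Answer: ount$c

Derivation:
All 6 rotations (rotation i = S[i:]+S[:i]):
  rot[0] = count$
  rot[1] = ount$c
  rot[2] = unt$co
  rot[3] = nt$cou
  rot[4] = t$coun
  rot[5] = $count
Sorted (with $ < everything):
  sorted[0] = $count
  sorted[1] = count$
  sorted[2] = nt$cou
  sorted[3] = ount$c
  sorted[4] = t$coun
  sorted[5] = unt$co
sorted[3] = ount$c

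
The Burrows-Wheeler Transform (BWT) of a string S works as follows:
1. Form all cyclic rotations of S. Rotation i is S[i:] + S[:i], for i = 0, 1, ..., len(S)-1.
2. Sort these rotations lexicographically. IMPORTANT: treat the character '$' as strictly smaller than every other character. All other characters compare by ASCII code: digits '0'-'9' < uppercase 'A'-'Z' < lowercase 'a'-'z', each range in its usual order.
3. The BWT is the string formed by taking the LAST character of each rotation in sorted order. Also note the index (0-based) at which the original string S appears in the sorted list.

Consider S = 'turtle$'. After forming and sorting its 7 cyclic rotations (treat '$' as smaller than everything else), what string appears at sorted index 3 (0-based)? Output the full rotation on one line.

Answer: rtle$tu

Derivation:
All 7 rotations (rotation i = S[i:]+S[:i]):
  rot[0] = turtle$
  rot[1] = urtle$t
  rot[2] = rtle$tu
  rot[3] = tle$tur
  rot[4] = le$turt
  rot[5] = e$turtl
  rot[6] = $turtle
Sorted (with $ < everything):
  sorted[0] = $turtle
  sorted[1] = e$turtl
  sorted[2] = le$turt
  sorted[3] = rtle$tu
  sorted[4] = tle$tur
  sorted[5] = turtle$
  sorted[6] = urtle$t
sorted[3] = rtle$tu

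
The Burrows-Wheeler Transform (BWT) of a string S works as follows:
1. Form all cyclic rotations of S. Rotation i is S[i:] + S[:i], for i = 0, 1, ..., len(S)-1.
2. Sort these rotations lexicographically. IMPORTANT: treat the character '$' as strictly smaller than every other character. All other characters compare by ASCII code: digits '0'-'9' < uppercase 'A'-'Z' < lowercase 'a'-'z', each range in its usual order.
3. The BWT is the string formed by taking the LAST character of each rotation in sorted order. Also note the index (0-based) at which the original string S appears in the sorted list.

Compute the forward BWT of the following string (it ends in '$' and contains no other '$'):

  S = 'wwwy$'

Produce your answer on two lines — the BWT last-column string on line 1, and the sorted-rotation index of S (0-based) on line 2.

Answer: y$www
1

Derivation:
All 5 rotations (rotation i = S[i:]+S[:i]):
  rot[0] = wwwy$
  rot[1] = wwy$w
  rot[2] = wy$ww
  rot[3] = y$www
  rot[4] = $wwwy
Sorted (with $ < everything):
  sorted[0] = $wwwy  (last char: 'y')
  sorted[1] = wwwy$  (last char: '$')
  sorted[2] = wwy$w  (last char: 'w')
  sorted[3] = wy$ww  (last char: 'w')
  sorted[4] = y$www  (last char: 'w')
Last column: y$www
Original string S is at sorted index 1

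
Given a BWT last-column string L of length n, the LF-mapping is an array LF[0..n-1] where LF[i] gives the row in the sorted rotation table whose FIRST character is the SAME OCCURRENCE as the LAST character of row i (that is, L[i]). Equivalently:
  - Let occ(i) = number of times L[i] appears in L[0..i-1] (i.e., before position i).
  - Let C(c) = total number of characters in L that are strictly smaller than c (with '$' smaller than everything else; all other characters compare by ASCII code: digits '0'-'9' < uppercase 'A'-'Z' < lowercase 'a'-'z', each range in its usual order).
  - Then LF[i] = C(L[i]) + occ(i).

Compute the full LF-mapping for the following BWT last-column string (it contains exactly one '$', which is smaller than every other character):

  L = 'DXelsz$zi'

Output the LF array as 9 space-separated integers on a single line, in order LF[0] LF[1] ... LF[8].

Answer: 1 2 3 5 6 7 0 8 4

Derivation:
Char counts: '$':1, 'D':1, 'X':1, 'e':1, 'i':1, 'l':1, 's':1, 'z':2
C (first-col start): C('$')=0, C('D')=1, C('X')=2, C('e')=3, C('i')=4, C('l')=5, C('s')=6, C('z')=7
L[0]='D': occ=0, LF[0]=C('D')+0=1+0=1
L[1]='X': occ=0, LF[1]=C('X')+0=2+0=2
L[2]='e': occ=0, LF[2]=C('e')+0=3+0=3
L[3]='l': occ=0, LF[3]=C('l')+0=5+0=5
L[4]='s': occ=0, LF[4]=C('s')+0=6+0=6
L[5]='z': occ=0, LF[5]=C('z')+0=7+0=7
L[6]='$': occ=0, LF[6]=C('$')+0=0+0=0
L[7]='z': occ=1, LF[7]=C('z')+1=7+1=8
L[8]='i': occ=0, LF[8]=C('i')+0=4+0=4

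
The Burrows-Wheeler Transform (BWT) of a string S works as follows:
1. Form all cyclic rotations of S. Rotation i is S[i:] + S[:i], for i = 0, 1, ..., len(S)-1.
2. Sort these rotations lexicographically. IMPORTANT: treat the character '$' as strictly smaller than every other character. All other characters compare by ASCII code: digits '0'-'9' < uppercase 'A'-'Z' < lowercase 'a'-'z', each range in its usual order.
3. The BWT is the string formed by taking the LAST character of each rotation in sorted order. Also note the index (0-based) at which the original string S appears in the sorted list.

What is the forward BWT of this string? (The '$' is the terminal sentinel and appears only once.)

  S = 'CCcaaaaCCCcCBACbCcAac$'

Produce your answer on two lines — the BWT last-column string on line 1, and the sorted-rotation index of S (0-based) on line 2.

Answer: cBcCcaC$AbCCaaacACaCCC
7

Derivation:
All 22 rotations (rotation i = S[i:]+S[:i]):
  rot[0] = CCcaaaaCCCcCBACbCcAac$
  rot[1] = CcaaaaCCCcCBACbCcAac$C
  rot[2] = caaaaCCCcCBACbCcAac$CC
  rot[3] = aaaaCCCcCBACbCcAac$CCc
  rot[4] = aaaCCCcCBACbCcAac$CCca
  rot[5] = aaCCCcCBACbCcAac$CCcaa
  rot[6] = aCCCcCBACbCcAac$CCcaaa
  rot[7] = CCCcCBACbCcAac$CCcaaaa
  rot[8] = CCcCBACbCcAac$CCcaaaaC
  rot[9] = CcCBACbCcAac$CCcaaaaCC
  rot[10] = cCBACbCcAac$CCcaaaaCCC
  rot[11] = CBACbCcAac$CCcaaaaCCCc
  rot[12] = BACbCcAac$CCcaaaaCCCcC
  rot[13] = ACbCcAac$CCcaaaaCCCcCB
  rot[14] = CbCcAac$CCcaaaaCCCcCBA
  rot[15] = bCcAac$CCcaaaaCCCcCBAC
  rot[16] = CcAac$CCcaaaaCCCcCBACb
  rot[17] = cAac$CCcaaaaCCCcCBACbC
  rot[18] = Aac$CCcaaaaCCCcCBACbCc
  rot[19] = ac$CCcaaaaCCCcCBACbCcA
  rot[20] = c$CCcaaaaCCCcCBACbCcAa
  rot[21] = $CCcaaaaCCCcCBACbCcAac
Sorted (with $ < everything):
  sorted[0] = $CCcaaaaCCCcCBACbCcAac  (last char: 'c')
  sorted[1] = ACbCcAac$CCcaaaaCCCcCB  (last char: 'B')
  sorted[2] = Aac$CCcaaaaCCCcCBACbCc  (last char: 'c')
  sorted[3] = BACbCcAac$CCcaaaaCCCcC  (last char: 'C')
  sorted[4] = CBACbCcAac$CCcaaaaCCCc  (last char: 'c')
  sorted[5] = CCCcCBACbCcAac$CCcaaaa  (last char: 'a')
  sorted[6] = CCcCBACbCcAac$CCcaaaaC  (last char: 'C')
  sorted[7] = CCcaaaaCCCcCBACbCcAac$  (last char: '$')
  sorted[8] = CbCcAac$CCcaaaaCCCcCBA  (last char: 'A')
  sorted[9] = CcAac$CCcaaaaCCCcCBACb  (last char: 'b')
  sorted[10] = CcCBACbCcAac$CCcaaaaCC  (last char: 'C')
  sorted[11] = CcaaaaCCCcCBACbCcAac$C  (last char: 'C')
  sorted[12] = aCCCcCBACbCcAac$CCcaaa  (last char: 'a')
  sorted[13] = aaCCCcCBACbCcAac$CCcaa  (last char: 'a')
  sorted[14] = aaaCCCcCBACbCcAac$CCca  (last char: 'a')
  sorted[15] = aaaaCCCcCBACbCcAac$CCc  (last char: 'c')
  sorted[16] = ac$CCcaaaaCCCcCBACbCcA  (last char: 'A')
  sorted[17] = bCcAac$CCcaaaaCCCcCBAC  (last char: 'C')
  sorted[18] = c$CCcaaaaCCCcCBACbCcAa  (last char: 'a')
  sorted[19] = cAac$CCcaaaaCCCcCBACbC  (last char: 'C')
  sorted[20] = cCBACbCcAac$CCcaaaaCCC  (last char: 'C')
  sorted[21] = caaaaCCCcCBACbCcAac$CC  (last char: 'C')
Last column: cBcCcaC$AbCCaaacACaCCC
Original string S is at sorted index 7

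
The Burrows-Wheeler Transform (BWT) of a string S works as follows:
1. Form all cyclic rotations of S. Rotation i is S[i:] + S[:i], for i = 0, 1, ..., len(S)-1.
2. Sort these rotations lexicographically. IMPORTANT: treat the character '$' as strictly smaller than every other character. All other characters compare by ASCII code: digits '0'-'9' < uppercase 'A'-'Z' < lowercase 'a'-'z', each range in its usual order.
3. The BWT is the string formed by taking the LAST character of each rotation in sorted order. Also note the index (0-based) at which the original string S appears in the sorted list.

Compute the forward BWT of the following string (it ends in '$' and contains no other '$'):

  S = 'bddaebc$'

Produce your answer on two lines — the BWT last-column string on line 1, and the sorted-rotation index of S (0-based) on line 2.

Answer: cde$bdba
3

Derivation:
All 8 rotations (rotation i = S[i:]+S[:i]):
  rot[0] = bddaebc$
  rot[1] = ddaebc$b
  rot[2] = daebc$bd
  rot[3] = aebc$bdd
  rot[4] = ebc$bdda
  rot[5] = bc$bddae
  rot[6] = c$bddaeb
  rot[7] = $bddaebc
Sorted (with $ < everything):
  sorted[0] = $bddaebc  (last char: 'c')
  sorted[1] = aebc$bdd  (last char: 'd')
  sorted[2] = bc$bddae  (last char: 'e')
  sorted[3] = bddaebc$  (last char: '$')
  sorted[4] = c$bddaeb  (last char: 'b')
  sorted[5] = daebc$bd  (last char: 'd')
  sorted[6] = ddaebc$b  (last char: 'b')
  sorted[7] = ebc$bdda  (last char: 'a')
Last column: cde$bdba
Original string S is at sorted index 3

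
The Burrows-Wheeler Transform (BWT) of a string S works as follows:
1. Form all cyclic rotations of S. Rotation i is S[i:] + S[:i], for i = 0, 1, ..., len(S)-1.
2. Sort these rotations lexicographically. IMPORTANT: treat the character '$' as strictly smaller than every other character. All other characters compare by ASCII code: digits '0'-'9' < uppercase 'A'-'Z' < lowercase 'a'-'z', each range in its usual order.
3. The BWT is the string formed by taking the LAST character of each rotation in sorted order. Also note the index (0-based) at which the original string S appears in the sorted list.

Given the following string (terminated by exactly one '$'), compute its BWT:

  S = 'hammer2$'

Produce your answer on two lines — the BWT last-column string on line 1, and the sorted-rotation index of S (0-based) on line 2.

Answer: 2rhm$mae
4

Derivation:
All 8 rotations (rotation i = S[i:]+S[:i]):
  rot[0] = hammer2$
  rot[1] = ammer2$h
  rot[2] = mmer2$ha
  rot[3] = mer2$ham
  rot[4] = er2$hamm
  rot[5] = r2$hamme
  rot[6] = 2$hammer
  rot[7] = $hammer2
Sorted (with $ < everything):
  sorted[0] = $hammer2  (last char: '2')
  sorted[1] = 2$hammer  (last char: 'r')
  sorted[2] = ammer2$h  (last char: 'h')
  sorted[3] = er2$hamm  (last char: 'm')
  sorted[4] = hammer2$  (last char: '$')
  sorted[5] = mer2$ham  (last char: 'm')
  sorted[6] = mmer2$ha  (last char: 'a')
  sorted[7] = r2$hamme  (last char: 'e')
Last column: 2rhm$mae
Original string S is at sorted index 4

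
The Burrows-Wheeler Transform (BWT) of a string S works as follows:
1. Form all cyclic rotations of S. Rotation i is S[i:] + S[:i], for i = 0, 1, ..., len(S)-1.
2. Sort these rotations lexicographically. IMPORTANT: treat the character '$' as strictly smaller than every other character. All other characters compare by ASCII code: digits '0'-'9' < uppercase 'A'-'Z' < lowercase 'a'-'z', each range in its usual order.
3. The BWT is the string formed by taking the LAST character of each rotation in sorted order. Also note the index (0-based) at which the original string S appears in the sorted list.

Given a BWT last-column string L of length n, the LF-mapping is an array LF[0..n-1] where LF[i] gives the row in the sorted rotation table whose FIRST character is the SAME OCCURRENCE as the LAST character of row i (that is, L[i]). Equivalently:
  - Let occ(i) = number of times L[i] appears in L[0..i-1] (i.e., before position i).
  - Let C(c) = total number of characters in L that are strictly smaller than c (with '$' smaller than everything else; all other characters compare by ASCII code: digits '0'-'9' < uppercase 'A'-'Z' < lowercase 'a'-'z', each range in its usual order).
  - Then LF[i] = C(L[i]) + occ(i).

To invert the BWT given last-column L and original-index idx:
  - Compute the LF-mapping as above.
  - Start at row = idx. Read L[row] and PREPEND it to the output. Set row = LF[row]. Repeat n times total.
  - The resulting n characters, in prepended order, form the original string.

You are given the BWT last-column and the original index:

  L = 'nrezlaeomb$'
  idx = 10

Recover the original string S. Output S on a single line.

Answer: zebralemon$

Derivation:
LF mapping: 7 9 3 10 5 1 4 8 6 2 0
Walk LF starting at row 10, prepending L[row]:
  step 1: row=10, L[10]='$', prepend. Next row=LF[10]=0
  step 2: row=0, L[0]='n', prepend. Next row=LF[0]=7
  step 3: row=7, L[7]='o', prepend. Next row=LF[7]=8
  step 4: row=8, L[8]='m', prepend. Next row=LF[8]=6
  step 5: row=6, L[6]='e', prepend. Next row=LF[6]=4
  step 6: row=4, L[4]='l', prepend. Next row=LF[4]=5
  step 7: row=5, L[5]='a', prepend. Next row=LF[5]=1
  step 8: row=1, L[1]='r', prepend. Next row=LF[1]=9
  step 9: row=9, L[9]='b', prepend. Next row=LF[9]=2
  step 10: row=2, L[2]='e', prepend. Next row=LF[2]=3
  step 11: row=3, L[3]='z', prepend. Next row=LF[3]=10
Reversed output: zebralemon$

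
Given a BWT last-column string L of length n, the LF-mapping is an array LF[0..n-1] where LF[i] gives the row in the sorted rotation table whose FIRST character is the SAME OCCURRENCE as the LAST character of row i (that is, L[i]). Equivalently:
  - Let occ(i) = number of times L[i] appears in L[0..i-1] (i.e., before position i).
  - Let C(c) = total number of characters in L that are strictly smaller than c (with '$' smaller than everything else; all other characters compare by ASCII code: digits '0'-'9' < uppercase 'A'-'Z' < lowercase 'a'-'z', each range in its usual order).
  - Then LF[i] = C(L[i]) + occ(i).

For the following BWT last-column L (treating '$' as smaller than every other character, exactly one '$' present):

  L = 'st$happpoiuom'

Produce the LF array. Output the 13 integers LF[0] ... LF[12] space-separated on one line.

Answer: 10 11 0 2 1 7 8 9 5 3 12 6 4

Derivation:
Char counts: '$':1, 'a':1, 'h':1, 'i':1, 'm':1, 'o':2, 'p':3, 's':1, 't':1, 'u':1
C (first-col start): C('$')=0, C('a')=1, C('h')=2, C('i')=3, C('m')=4, C('o')=5, C('p')=7, C('s')=10, C('t')=11, C('u')=12
L[0]='s': occ=0, LF[0]=C('s')+0=10+0=10
L[1]='t': occ=0, LF[1]=C('t')+0=11+0=11
L[2]='$': occ=0, LF[2]=C('$')+0=0+0=0
L[3]='h': occ=0, LF[3]=C('h')+0=2+0=2
L[4]='a': occ=0, LF[4]=C('a')+0=1+0=1
L[5]='p': occ=0, LF[5]=C('p')+0=7+0=7
L[6]='p': occ=1, LF[6]=C('p')+1=7+1=8
L[7]='p': occ=2, LF[7]=C('p')+2=7+2=9
L[8]='o': occ=0, LF[8]=C('o')+0=5+0=5
L[9]='i': occ=0, LF[9]=C('i')+0=3+0=3
L[10]='u': occ=0, LF[10]=C('u')+0=12+0=12
L[11]='o': occ=1, LF[11]=C('o')+1=5+1=6
L[12]='m': occ=0, LF[12]=C('m')+0=4+0=4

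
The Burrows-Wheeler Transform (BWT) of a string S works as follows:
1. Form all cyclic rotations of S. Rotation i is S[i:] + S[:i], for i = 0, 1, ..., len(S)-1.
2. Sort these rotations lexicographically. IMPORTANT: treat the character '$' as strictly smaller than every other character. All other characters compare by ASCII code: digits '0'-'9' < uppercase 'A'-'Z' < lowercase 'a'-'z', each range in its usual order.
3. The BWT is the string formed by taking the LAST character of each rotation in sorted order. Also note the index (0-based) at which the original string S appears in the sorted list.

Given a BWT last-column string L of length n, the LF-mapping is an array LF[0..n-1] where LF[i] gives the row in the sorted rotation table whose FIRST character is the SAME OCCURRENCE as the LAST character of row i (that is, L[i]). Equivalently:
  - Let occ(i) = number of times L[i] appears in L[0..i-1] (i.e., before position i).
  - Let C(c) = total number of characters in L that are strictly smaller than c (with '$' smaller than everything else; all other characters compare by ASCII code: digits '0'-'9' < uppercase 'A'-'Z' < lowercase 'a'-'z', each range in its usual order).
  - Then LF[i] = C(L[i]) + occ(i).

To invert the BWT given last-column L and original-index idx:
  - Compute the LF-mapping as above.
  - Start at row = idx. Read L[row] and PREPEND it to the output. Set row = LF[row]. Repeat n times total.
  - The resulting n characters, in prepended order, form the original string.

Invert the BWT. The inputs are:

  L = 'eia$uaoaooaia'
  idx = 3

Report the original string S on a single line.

LF mapping: 6 7 1 0 12 2 9 3 10 11 4 8 5
Walk LF starting at row 3, prepending L[row]:
  step 1: row=3, L[3]='$', prepend. Next row=LF[3]=0
  step 2: row=0, L[0]='e', prepend. Next row=LF[0]=6
  step 3: row=6, L[6]='o', prepend. Next row=LF[6]=9
  step 4: row=9, L[9]='o', prepend. Next row=LF[9]=11
  step 5: row=11, L[11]='i', prepend. Next row=LF[11]=8
  step 6: row=8, L[8]='o', prepend. Next row=LF[8]=10
  step 7: row=10, L[10]='a', prepend. Next row=LF[10]=4
  step 8: row=4, L[4]='u', prepend. Next row=LF[4]=12
  step 9: row=12, L[12]='a', prepend. Next row=LF[12]=5
  step 10: row=5, L[5]='a', prepend. Next row=LF[5]=2
  step 11: row=2, L[2]='a', prepend. Next row=LF[2]=1
  step 12: row=1, L[1]='i', prepend. Next row=LF[1]=7
  step 13: row=7, L[7]='a', prepend. Next row=LF[7]=3
Reversed output: aiaaauaoiooe$

Answer: aiaaauaoiooe$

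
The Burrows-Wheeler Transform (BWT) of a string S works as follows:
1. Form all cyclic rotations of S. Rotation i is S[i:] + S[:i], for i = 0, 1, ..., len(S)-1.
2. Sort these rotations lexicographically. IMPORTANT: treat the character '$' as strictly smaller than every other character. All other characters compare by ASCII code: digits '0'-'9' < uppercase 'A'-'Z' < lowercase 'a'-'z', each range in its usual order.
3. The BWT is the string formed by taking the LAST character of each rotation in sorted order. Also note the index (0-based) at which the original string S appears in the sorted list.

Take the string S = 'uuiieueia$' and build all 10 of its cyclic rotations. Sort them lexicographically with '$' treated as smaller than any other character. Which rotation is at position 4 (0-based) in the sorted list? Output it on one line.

All 10 rotations (rotation i = S[i:]+S[:i]):
  rot[0] = uuiieueia$
  rot[1] = uiieueia$u
  rot[2] = iieueia$uu
  rot[3] = ieueia$uui
  rot[4] = eueia$uuii
  rot[5] = ueia$uuiie
  rot[6] = eia$uuiieu
  rot[7] = ia$uuiieue
  rot[8] = a$uuiieuei
  rot[9] = $uuiieueia
Sorted (with $ < everything):
  sorted[0] = $uuiieueia
  sorted[1] = a$uuiieuei
  sorted[2] = eia$uuiieu
  sorted[3] = eueia$uuii
  sorted[4] = ia$uuiieue
  sorted[5] = ieueia$uui
  sorted[6] = iieueia$uu
  sorted[7] = ueia$uuiie
  sorted[8] = uiieueia$u
  sorted[9] = uuiieueia$
sorted[4] = ia$uuiieue

Answer: ia$uuiieue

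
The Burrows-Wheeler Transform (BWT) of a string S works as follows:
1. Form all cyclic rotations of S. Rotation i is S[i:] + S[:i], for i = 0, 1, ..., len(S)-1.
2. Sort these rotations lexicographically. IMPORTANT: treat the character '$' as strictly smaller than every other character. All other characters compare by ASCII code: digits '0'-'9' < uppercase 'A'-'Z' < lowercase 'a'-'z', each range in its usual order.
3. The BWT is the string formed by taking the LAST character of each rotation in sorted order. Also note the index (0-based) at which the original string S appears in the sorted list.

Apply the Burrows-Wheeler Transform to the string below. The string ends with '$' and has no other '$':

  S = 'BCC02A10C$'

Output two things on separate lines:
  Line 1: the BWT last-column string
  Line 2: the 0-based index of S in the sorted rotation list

Answer: CC1A02$0CB
6

Derivation:
All 10 rotations (rotation i = S[i:]+S[:i]):
  rot[0] = BCC02A10C$
  rot[1] = CC02A10C$B
  rot[2] = C02A10C$BC
  rot[3] = 02A10C$BCC
  rot[4] = 2A10C$BCC0
  rot[5] = A10C$BCC02
  rot[6] = 10C$BCC02A
  rot[7] = 0C$BCC02A1
  rot[8] = C$BCC02A10
  rot[9] = $BCC02A10C
Sorted (with $ < everything):
  sorted[0] = $BCC02A10C  (last char: 'C')
  sorted[1] = 02A10C$BCC  (last char: 'C')
  sorted[2] = 0C$BCC02A1  (last char: '1')
  sorted[3] = 10C$BCC02A  (last char: 'A')
  sorted[4] = 2A10C$BCC0  (last char: '0')
  sorted[5] = A10C$BCC02  (last char: '2')
  sorted[6] = BCC02A10C$  (last char: '$')
  sorted[7] = C$BCC02A10  (last char: '0')
  sorted[8] = C02A10C$BC  (last char: 'C')
  sorted[9] = CC02A10C$B  (last char: 'B')
Last column: CC1A02$0CB
Original string S is at sorted index 6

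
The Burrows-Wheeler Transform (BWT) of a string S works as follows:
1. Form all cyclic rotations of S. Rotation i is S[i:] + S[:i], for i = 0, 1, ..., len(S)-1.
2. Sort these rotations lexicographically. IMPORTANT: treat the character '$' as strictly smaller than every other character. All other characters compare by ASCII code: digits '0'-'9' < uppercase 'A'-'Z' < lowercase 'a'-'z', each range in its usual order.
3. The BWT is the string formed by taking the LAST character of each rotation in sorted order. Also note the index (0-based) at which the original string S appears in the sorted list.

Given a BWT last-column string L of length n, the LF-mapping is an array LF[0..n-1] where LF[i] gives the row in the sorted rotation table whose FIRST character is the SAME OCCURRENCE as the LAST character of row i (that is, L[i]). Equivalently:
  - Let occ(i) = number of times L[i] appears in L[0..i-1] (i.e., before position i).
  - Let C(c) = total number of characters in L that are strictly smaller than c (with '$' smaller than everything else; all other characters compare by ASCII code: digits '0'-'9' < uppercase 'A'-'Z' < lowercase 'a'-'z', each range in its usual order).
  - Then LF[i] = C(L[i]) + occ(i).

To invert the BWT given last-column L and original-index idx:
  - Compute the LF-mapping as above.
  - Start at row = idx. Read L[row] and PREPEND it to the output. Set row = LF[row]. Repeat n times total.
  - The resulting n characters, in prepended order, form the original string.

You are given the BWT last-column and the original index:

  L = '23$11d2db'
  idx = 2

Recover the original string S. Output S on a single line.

Answer: 12bdd312$

Derivation:
LF mapping: 3 5 0 1 2 7 4 8 6
Walk LF starting at row 2, prepending L[row]:
  step 1: row=2, L[2]='$', prepend. Next row=LF[2]=0
  step 2: row=0, L[0]='2', prepend. Next row=LF[0]=3
  step 3: row=3, L[3]='1', prepend. Next row=LF[3]=1
  step 4: row=1, L[1]='3', prepend. Next row=LF[1]=5
  step 5: row=5, L[5]='d', prepend. Next row=LF[5]=7
  step 6: row=7, L[7]='d', prepend. Next row=LF[7]=8
  step 7: row=8, L[8]='b', prepend. Next row=LF[8]=6
  step 8: row=6, L[6]='2', prepend. Next row=LF[6]=4
  step 9: row=4, L[4]='1', prepend. Next row=LF[4]=2
Reversed output: 12bdd312$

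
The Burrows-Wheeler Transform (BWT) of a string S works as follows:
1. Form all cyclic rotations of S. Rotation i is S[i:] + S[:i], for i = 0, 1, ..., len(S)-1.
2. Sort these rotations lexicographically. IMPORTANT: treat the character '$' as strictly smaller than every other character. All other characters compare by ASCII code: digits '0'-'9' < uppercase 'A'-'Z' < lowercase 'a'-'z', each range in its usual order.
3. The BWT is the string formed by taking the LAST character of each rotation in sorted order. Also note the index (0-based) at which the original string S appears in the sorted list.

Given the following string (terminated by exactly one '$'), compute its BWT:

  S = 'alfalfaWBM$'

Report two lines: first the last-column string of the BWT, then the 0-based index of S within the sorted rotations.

Answer: MWBaff$llaa
6

Derivation:
All 11 rotations (rotation i = S[i:]+S[:i]):
  rot[0] = alfalfaWBM$
  rot[1] = lfalfaWBM$a
  rot[2] = falfaWBM$al
  rot[3] = alfaWBM$alf
  rot[4] = lfaWBM$alfa
  rot[5] = faWBM$alfal
  rot[6] = aWBM$alfalf
  rot[7] = WBM$alfalfa
  rot[8] = BM$alfalfaW
  rot[9] = M$alfalfaWB
  rot[10] = $alfalfaWBM
Sorted (with $ < everything):
  sorted[0] = $alfalfaWBM  (last char: 'M')
  sorted[1] = BM$alfalfaW  (last char: 'W')
  sorted[2] = M$alfalfaWB  (last char: 'B')
  sorted[3] = WBM$alfalfa  (last char: 'a')
  sorted[4] = aWBM$alfalf  (last char: 'f')
  sorted[5] = alfaWBM$alf  (last char: 'f')
  sorted[6] = alfalfaWBM$  (last char: '$')
  sorted[7] = faWBM$alfal  (last char: 'l')
  sorted[8] = falfaWBM$al  (last char: 'l')
  sorted[9] = lfaWBM$alfa  (last char: 'a')
  sorted[10] = lfalfaWBM$a  (last char: 'a')
Last column: MWBaff$llaa
Original string S is at sorted index 6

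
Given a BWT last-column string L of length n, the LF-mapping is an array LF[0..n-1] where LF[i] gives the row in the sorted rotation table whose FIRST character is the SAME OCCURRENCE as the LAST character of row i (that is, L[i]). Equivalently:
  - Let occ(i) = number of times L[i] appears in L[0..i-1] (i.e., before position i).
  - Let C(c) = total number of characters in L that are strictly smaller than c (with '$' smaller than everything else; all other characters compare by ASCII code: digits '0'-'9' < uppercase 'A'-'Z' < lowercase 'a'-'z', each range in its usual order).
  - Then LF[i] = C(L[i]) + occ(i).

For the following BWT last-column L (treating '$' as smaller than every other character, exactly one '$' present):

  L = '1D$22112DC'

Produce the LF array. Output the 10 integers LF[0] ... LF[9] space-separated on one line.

Answer: 1 8 0 4 5 2 3 6 9 7

Derivation:
Char counts: '$':1, '1':3, '2':3, 'C':1, 'D':2
C (first-col start): C('$')=0, C('1')=1, C('2')=4, C('C')=7, C('D')=8
L[0]='1': occ=0, LF[0]=C('1')+0=1+0=1
L[1]='D': occ=0, LF[1]=C('D')+0=8+0=8
L[2]='$': occ=0, LF[2]=C('$')+0=0+0=0
L[3]='2': occ=0, LF[3]=C('2')+0=4+0=4
L[4]='2': occ=1, LF[4]=C('2')+1=4+1=5
L[5]='1': occ=1, LF[5]=C('1')+1=1+1=2
L[6]='1': occ=2, LF[6]=C('1')+2=1+2=3
L[7]='2': occ=2, LF[7]=C('2')+2=4+2=6
L[8]='D': occ=1, LF[8]=C('D')+1=8+1=9
L[9]='C': occ=0, LF[9]=C('C')+0=7+0=7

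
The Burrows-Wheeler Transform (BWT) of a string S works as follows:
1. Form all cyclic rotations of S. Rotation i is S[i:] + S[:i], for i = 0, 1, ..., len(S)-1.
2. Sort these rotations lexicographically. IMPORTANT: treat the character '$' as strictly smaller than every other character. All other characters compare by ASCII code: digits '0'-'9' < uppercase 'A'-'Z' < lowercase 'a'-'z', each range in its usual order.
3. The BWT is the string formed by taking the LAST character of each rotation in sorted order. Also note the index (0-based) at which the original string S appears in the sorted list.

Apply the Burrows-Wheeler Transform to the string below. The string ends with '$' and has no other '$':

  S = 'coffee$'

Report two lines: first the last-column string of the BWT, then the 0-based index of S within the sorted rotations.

All 7 rotations (rotation i = S[i:]+S[:i]):
  rot[0] = coffee$
  rot[1] = offee$c
  rot[2] = ffee$co
  rot[3] = fee$cof
  rot[4] = ee$coff
  rot[5] = e$coffe
  rot[6] = $coffee
Sorted (with $ < everything):
  sorted[0] = $coffee  (last char: 'e')
  sorted[1] = coffee$  (last char: '$')
  sorted[2] = e$coffe  (last char: 'e')
  sorted[3] = ee$coff  (last char: 'f')
  sorted[4] = fee$cof  (last char: 'f')
  sorted[5] = ffee$co  (last char: 'o')
  sorted[6] = offee$c  (last char: 'c')
Last column: e$effoc
Original string S is at sorted index 1

Answer: e$effoc
1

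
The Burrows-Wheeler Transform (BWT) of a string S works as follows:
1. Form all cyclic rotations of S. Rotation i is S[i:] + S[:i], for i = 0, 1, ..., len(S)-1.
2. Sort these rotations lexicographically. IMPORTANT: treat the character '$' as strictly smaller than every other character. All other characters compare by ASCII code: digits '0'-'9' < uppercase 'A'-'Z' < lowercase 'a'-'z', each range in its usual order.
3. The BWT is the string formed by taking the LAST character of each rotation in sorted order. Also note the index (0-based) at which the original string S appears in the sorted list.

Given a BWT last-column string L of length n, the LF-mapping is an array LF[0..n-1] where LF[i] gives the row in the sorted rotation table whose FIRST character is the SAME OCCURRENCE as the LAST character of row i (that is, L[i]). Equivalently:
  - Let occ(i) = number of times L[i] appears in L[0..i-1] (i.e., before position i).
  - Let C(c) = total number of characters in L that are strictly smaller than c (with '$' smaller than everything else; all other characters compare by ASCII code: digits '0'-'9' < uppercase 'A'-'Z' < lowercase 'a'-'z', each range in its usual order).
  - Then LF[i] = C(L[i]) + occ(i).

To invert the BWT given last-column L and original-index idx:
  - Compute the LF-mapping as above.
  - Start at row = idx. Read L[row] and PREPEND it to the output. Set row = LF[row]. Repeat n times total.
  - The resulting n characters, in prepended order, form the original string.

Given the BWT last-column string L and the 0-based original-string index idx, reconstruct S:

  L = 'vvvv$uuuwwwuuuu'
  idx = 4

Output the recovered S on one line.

Answer: uvuuwvuuwvuuwv$

Derivation:
LF mapping: 8 9 10 11 0 1 2 3 12 13 14 4 5 6 7
Walk LF starting at row 4, prepending L[row]:
  step 1: row=4, L[4]='$', prepend. Next row=LF[4]=0
  step 2: row=0, L[0]='v', prepend. Next row=LF[0]=8
  step 3: row=8, L[8]='w', prepend. Next row=LF[8]=12
  step 4: row=12, L[12]='u', prepend. Next row=LF[12]=5
  step 5: row=5, L[5]='u', prepend. Next row=LF[5]=1
  step 6: row=1, L[1]='v', prepend. Next row=LF[1]=9
  step 7: row=9, L[9]='w', prepend. Next row=LF[9]=13
  step 8: row=13, L[13]='u', prepend. Next row=LF[13]=6
  step 9: row=6, L[6]='u', prepend. Next row=LF[6]=2
  step 10: row=2, L[2]='v', prepend. Next row=LF[2]=10
  step 11: row=10, L[10]='w', prepend. Next row=LF[10]=14
  step 12: row=14, L[14]='u', prepend. Next row=LF[14]=7
  step 13: row=7, L[7]='u', prepend. Next row=LF[7]=3
  step 14: row=3, L[3]='v', prepend. Next row=LF[3]=11
  step 15: row=11, L[11]='u', prepend. Next row=LF[11]=4
Reversed output: uvuuwvuuwvuuwv$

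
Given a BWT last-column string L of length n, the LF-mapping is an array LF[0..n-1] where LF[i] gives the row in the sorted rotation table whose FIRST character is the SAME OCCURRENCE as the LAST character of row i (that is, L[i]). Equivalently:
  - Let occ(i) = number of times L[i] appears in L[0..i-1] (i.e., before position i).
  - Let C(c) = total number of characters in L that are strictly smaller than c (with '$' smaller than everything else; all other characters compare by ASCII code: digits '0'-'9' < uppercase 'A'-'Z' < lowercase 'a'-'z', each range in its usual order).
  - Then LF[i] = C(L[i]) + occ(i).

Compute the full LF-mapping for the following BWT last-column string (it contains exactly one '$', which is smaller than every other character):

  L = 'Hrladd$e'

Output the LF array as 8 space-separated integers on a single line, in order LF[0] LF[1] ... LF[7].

Char counts: '$':1, 'H':1, 'a':1, 'd':2, 'e':1, 'l':1, 'r':1
C (first-col start): C('$')=0, C('H')=1, C('a')=2, C('d')=3, C('e')=5, C('l')=6, C('r')=7
L[0]='H': occ=0, LF[0]=C('H')+0=1+0=1
L[1]='r': occ=0, LF[1]=C('r')+0=7+0=7
L[2]='l': occ=0, LF[2]=C('l')+0=6+0=6
L[3]='a': occ=0, LF[3]=C('a')+0=2+0=2
L[4]='d': occ=0, LF[4]=C('d')+0=3+0=3
L[5]='d': occ=1, LF[5]=C('d')+1=3+1=4
L[6]='$': occ=0, LF[6]=C('$')+0=0+0=0
L[7]='e': occ=0, LF[7]=C('e')+0=5+0=5

Answer: 1 7 6 2 3 4 0 5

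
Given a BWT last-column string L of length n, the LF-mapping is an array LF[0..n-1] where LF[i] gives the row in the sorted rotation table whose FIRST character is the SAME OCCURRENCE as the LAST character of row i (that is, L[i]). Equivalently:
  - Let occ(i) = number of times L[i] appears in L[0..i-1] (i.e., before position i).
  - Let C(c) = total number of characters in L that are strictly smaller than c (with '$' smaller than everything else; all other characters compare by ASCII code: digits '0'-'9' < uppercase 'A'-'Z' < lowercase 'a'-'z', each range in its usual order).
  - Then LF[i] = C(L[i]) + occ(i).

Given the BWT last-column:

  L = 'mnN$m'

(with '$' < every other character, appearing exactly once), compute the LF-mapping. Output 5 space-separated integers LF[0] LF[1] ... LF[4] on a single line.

Answer: 2 4 1 0 3

Derivation:
Char counts: '$':1, 'N':1, 'm':2, 'n':1
C (first-col start): C('$')=0, C('N')=1, C('m')=2, C('n')=4
L[0]='m': occ=0, LF[0]=C('m')+0=2+0=2
L[1]='n': occ=0, LF[1]=C('n')+0=4+0=4
L[2]='N': occ=0, LF[2]=C('N')+0=1+0=1
L[3]='$': occ=0, LF[3]=C('$')+0=0+0=0
L[4]='m': occ=1, LF[4]=C('m')+1=2+1=3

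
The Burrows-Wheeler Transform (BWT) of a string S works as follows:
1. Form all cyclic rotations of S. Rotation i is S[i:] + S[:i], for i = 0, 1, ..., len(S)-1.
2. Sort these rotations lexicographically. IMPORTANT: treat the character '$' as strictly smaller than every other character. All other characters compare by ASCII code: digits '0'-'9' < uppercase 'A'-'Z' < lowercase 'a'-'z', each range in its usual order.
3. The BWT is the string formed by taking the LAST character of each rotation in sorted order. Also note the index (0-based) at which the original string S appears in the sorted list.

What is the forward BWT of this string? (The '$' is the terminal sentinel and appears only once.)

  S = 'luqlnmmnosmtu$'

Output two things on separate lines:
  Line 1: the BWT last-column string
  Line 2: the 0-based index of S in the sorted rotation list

Answer: uq$nmslmnuomtl
2

Derivation:
All 14 rotations (rotation i = S[i:]+S[:i]):
  rot[0] = luqlnmmnosmtu$
  rot[1] = uqlnmmnosmtu$l
  rot[2] = qlnmmnosmtu$lu
  rot[3] = lnmmnosmtu$luq
  rot[4] = nmmnosmtu$luql
  rot[5] = mmnosmtu$luqln
  rot[6] = mnosmtu$luqlnm
  rot[7] = nosmtu$luqlnmm
  rot[8] = osmtu$luqlnmmn
  rot[9] = smtu$luqlnmmno
  rot[10] = mtu$luqlnmmnos
  rot[11] = tu$luqlnmmnosm
  rot[12] = u$luqlnmmnosmt
  rot[13] = $luqlnmmnosmtu
Sorted (with $ < everything):
  sorted[0] = $luqlnmmnosmtu  (last char: 'u')
  sorted[1] = lnmmnosmtu$luq  (last char: 'q')
  sorted[2] = luqlnmmnosmtu$  (last char: '$')
  sorted[3] = mmnosmtu$luqln  (last char: 'n')
  sorted[4] = mnosmtu$luqlnm  (last char: 'm')
  sorted[5] = mtu$luqlnmmnos  (last char: 's')
  sorted[6] = nmmnosmtu$luql  (last char: 'l')
  sorted[7] = nosmtu$luqlnmm  (last char: 'm')
  sorted[8] = osmtu$luqlnmmn  (last char: 'n')
  sorted[9] = qlnmmnosmtu$lu  (last char: 'u')
  sorted[10] = smtu$luqlnmmno  (last char: 'o')
  sorted[11] = tu$luqlnmmnosm  (last char: 'm')
  sorted[12] = u$luqlnmmnosmt  (last char: 't')
  sorted[13] = uqlnmmnosmtu$l  (last char: 'l')
Last column: uq$nmslmnuomtl
Original string S is at sorted index 2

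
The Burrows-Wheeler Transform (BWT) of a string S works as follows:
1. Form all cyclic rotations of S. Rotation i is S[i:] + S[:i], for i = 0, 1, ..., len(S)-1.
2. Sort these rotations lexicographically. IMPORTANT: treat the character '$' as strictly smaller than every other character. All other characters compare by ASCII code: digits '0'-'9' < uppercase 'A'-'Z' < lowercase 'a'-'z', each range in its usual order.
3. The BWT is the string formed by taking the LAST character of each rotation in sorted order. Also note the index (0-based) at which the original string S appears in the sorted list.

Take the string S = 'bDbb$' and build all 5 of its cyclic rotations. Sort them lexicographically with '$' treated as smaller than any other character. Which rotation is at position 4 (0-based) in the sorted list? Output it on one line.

Answer: bb$bD

Derivation:
All 5 rotations (rotation i = S[i:]+S[:i]):
  rot[0] = bDbb$
  rot[1] = Dbb$b
  rot[2] = bb$bD
  rot[3] = b$bDb
  rot[4] = $bDbb
Sorted (with $ < everything):
  sorted[0] = $bDbb
  sorted[1] = Dbb$b
  sorted[2] = b$bDb
  sorted[3] = bDbb$
  sorted[4] = bb$bD
sorted[4] = bb$bD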